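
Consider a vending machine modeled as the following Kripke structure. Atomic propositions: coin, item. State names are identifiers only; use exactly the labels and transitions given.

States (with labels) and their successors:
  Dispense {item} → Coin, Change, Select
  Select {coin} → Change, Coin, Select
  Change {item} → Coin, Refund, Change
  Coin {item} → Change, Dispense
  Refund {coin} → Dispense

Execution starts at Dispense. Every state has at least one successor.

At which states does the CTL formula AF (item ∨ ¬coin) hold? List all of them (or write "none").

States satisfying item ∨ ¬coin: {Dispense, Change, Coin}.
States satisfying AF (item ∨ ¬coin): {Dispense, Change, Coin, Refund}.

{Dispense, Change, Coin, Refund}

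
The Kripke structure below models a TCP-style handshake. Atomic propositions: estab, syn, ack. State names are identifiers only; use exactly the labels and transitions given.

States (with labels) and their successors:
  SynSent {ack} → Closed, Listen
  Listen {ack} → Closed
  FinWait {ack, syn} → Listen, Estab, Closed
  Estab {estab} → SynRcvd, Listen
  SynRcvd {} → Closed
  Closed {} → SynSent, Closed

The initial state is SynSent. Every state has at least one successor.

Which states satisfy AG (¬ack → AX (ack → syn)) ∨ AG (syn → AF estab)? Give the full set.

States satisfying ¬ack → AX (ack → syn): {SynSent, Listen, FinWait, SynRcvd}.
States satisfying AG (¬ack → AX (ack → syn)): ∅.
States satisfying syn → AF estab: {SynSent, Listen, Estab, SynRcvd, Closed}.
States satisfying AG (syn → AF estab): {SynSent, Listen, Estab, SynRcvd, Closed}.
States satisfying AG (¬ack → AX (ack → syn)) ∨ AG (syn → AF estab): {SynSent, Listen, Estab, SynRcvd, Closed}.

{SynSent, Listen, Estab, SynRcvd, Closed}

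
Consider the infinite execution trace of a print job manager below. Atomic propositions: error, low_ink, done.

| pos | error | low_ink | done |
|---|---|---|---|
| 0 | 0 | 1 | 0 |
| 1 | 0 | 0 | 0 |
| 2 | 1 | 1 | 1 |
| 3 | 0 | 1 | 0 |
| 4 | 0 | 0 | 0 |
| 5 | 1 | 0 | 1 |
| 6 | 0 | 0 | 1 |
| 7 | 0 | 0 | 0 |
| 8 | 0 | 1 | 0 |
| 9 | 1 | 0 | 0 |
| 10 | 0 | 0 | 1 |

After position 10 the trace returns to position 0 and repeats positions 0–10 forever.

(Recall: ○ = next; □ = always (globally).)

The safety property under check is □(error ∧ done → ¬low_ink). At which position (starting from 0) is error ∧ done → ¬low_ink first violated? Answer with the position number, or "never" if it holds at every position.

2

Check error ∧ done → ¬low_ink at each position in order: 0 ✓, 1 ✓.
At position 2 the labels are {done, error, low_ink}, so error ∧ done → ¬low_ink is false there. This is the first violation.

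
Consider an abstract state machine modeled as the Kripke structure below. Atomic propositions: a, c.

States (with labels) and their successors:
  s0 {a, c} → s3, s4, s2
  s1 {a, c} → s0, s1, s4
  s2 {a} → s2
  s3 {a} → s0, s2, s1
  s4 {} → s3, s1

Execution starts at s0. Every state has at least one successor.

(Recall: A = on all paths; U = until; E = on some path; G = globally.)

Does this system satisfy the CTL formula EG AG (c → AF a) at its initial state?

States satisfying AG (c → AF a): {s0, s1, s2, s3, s4}.
States satisfying EG AG (c → AF a): {s0, s1, s2, s3, s4}.
s0 ∈ Sat(EG AG (c → AF a)).

Holds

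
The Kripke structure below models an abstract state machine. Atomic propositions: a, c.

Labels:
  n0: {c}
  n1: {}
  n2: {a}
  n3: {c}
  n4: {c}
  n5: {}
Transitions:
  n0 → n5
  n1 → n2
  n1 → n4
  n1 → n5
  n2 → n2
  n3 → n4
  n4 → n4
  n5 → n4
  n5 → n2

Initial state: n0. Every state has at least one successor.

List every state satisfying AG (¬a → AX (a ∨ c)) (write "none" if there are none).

{n2, n3, n4, n5}

States satisfying ¬a → AX (a ∨ c): {n2, n3, n4, n5}.
States satisfying AG (¬a → AX (a ∨ c)): {n2, n3, n4, n5}.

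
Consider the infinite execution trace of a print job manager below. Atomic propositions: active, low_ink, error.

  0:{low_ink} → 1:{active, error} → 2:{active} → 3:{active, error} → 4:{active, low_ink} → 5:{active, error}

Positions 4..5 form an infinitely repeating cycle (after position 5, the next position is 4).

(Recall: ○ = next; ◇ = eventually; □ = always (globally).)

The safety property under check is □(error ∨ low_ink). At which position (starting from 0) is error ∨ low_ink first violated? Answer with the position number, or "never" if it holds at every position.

Check error ∨ low_ink at each position in order: 0 ✓, 1 ✓.
At position 2 the labels are {active}, so error ∨ low_ink is false there. This is the first violation.

2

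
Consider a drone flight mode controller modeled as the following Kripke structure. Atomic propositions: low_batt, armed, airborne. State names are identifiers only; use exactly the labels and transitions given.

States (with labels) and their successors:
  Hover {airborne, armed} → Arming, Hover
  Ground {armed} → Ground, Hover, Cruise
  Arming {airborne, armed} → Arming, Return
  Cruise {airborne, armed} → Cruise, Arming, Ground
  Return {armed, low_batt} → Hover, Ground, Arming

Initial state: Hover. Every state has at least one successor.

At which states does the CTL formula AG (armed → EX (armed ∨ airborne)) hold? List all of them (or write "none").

States satisfying armed → EX (armed ∨ airborne): {Hover, Ground, Arming, Cruise, Return}.
States satisfying AG (armed → EX (armed ∨ airborne)): {Hover, Ground, Arming, Cruise, Return}.

{Hover, Ground, Arming, Cruise, Return}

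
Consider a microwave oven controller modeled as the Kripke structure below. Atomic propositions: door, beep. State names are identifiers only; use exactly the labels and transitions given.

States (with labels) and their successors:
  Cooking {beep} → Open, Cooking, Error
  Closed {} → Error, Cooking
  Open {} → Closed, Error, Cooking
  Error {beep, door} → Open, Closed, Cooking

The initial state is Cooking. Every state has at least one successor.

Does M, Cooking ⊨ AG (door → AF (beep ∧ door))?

Satisfied

States satisfying door → AF (beep ∧ door): {Cooking, Closed, Open, Error}.
States satisfying AG (door → AF (beep ∧ door)): {Cooking, Closed, Open, Error}.
Every state reachable from Cooking satisfies door → AF (beep ∧ door).
Cooking ∈ Sat(AG (door → AF (beep ∧ door))).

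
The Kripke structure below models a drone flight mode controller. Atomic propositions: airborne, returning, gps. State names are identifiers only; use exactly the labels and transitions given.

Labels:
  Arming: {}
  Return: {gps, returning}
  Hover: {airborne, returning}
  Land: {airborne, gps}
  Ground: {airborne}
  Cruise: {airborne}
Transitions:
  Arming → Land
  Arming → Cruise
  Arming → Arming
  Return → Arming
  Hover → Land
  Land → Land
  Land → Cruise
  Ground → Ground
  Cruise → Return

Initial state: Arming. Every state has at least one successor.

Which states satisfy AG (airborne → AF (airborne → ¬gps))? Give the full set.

{Ground}

States satisfying airborne → AF (airborne → ¬gps): {Arming, Return, Hover, Ground, Cruise}.
States satisfying AG (airborne → AF (airborne → ¬gps)): {Ground}.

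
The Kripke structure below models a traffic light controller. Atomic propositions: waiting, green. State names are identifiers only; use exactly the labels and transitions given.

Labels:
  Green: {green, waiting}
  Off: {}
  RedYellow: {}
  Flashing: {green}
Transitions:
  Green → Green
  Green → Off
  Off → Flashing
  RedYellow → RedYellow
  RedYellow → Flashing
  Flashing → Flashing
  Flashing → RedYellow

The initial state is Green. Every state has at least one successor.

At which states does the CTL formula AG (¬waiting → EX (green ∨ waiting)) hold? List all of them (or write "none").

States satisfying ¬waiting → EX (green ∨ waiting): {Green, Off, RedYellow, Flashing}.
States satisfying AG (¬waiting → EX (green ∨ waiting)): {Green, Off, RedYellow, Flashing}.

{Green, Off, RedYellow, Flashing}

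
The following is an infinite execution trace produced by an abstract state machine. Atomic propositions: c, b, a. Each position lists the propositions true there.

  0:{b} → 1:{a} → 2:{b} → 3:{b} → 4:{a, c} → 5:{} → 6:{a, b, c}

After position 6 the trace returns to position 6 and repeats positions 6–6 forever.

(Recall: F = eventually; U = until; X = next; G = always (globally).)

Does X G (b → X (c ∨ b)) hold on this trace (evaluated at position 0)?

Satisfied

The position after 0 is 1; G (b → X (c ∨ b)) is true there.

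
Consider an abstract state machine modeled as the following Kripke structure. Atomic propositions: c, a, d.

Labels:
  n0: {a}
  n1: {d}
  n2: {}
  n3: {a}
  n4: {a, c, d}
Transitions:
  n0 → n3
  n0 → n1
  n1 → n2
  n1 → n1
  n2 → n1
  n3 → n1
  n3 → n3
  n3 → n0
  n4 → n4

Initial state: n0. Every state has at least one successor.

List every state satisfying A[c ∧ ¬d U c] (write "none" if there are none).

States satisfying c ∧ ¬d: ∅.
States satisfying c: {n4}.
States satisfying A[c ∧ ¬d U c]: {n4}.

{n4}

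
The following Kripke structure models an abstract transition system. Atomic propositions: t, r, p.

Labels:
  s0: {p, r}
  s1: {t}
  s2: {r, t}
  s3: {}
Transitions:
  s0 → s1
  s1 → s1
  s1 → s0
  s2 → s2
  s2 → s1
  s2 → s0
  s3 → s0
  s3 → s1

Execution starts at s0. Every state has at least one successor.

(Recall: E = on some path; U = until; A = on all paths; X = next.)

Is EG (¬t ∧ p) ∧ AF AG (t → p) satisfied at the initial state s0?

Violated

States satisfying ¬t ∧ p: {s0}.
States satisfying EG (¬t ∧ p): ∅.
States satisfying AG (t → p): ∅.
States satisfying AF AG (t → p): ∅.
States satisfying EG (¬t ∧ p) ∧ AF AG (t → p): ∅.
s0 ∉ Sat(EG (¬t ∧ p) ∧ AF AG (t → p)).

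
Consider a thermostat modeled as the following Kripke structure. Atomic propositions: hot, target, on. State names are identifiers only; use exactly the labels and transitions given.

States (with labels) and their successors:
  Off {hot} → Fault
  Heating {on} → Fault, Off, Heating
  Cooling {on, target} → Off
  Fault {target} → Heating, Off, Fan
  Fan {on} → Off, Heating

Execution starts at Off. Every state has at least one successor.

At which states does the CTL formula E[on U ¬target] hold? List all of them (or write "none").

States satisfying on: {Heating, Cooling, Fan}.
States satisfying ¬target: {Off, Heating, Fan}.
States satisfying E[on U ¬target]: {Off, Heating, Cooling, Fan}.

{Off, Heating, Cooling, Fan}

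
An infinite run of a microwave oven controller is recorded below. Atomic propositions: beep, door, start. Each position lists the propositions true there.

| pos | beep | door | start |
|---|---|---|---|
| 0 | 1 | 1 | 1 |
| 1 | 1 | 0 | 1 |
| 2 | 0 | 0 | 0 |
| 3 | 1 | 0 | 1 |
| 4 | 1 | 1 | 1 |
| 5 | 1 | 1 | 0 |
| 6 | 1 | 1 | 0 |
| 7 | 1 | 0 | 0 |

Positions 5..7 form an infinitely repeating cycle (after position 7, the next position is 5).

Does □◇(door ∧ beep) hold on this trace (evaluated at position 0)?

Holds

◇(door ∧ beep) holds at every position 0..7, and those are all positions ever visited, so □◇(door ∧ beep) holds.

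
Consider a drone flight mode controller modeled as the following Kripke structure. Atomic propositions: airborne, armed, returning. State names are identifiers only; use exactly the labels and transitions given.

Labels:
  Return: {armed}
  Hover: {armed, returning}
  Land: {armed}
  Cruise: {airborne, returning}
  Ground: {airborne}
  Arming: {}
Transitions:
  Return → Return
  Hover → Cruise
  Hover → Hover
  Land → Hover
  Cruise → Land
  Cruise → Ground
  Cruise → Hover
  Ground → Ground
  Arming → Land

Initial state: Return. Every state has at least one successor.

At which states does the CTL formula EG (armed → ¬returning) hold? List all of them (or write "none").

{Return, Cruise, Ground}

States satisfying armed → ¬returning: {Return, Land, Cruise, Ground, Arming}.
States satisfying EG (armed → ¬returning): {Return, Cruise, Ground}.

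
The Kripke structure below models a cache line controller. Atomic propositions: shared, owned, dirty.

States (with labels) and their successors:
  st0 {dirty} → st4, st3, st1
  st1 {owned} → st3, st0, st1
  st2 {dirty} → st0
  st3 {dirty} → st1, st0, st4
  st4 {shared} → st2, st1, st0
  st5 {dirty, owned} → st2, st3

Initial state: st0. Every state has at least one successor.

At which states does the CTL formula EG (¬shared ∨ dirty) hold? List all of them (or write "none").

States satisfying ¬shared ∨ dirty: {st0, st1, st2, st3, st5}.
States satisfying EG (¬shared ∨ dirty): {st0, st1, st2, st3, st5}.

{st0, st1, st2, st3, st5}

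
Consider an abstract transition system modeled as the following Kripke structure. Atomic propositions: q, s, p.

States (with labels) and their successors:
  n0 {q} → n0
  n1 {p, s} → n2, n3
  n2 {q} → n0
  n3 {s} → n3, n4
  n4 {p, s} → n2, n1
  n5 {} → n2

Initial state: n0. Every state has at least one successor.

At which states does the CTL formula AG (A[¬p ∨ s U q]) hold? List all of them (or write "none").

{n0, n2, n5}

States satisfying A[¬p ∨ s U q]: {n0, n2, n5}.
States satisfying AG (A[¬p ∨ s U q]): {n0, n2, n5}.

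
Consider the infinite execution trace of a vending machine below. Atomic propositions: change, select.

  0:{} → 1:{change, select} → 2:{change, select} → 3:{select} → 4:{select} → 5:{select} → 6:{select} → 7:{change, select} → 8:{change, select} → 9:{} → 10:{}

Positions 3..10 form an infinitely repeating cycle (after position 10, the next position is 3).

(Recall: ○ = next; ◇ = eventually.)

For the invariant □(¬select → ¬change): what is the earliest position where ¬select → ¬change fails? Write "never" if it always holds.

never

¬select → ¬change holds at every position 0..10, and those are all the positions the trace ever visits, so the invariant □(¬select → ¬change) is never violated.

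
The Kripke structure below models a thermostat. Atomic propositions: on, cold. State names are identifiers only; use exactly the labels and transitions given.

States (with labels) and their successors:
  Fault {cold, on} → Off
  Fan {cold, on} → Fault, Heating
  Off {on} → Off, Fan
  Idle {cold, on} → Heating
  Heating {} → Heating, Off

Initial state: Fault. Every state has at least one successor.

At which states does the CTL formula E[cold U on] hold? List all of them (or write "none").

States satisfying cold: {Fault, Fan, Idle}.
States satisfying on: {Fault, Fan, Off, Idle}.
States satisfying E[cold U on]: {Fault, Fan, Off, Idle}.

{Fault, Fan, Off, Idle}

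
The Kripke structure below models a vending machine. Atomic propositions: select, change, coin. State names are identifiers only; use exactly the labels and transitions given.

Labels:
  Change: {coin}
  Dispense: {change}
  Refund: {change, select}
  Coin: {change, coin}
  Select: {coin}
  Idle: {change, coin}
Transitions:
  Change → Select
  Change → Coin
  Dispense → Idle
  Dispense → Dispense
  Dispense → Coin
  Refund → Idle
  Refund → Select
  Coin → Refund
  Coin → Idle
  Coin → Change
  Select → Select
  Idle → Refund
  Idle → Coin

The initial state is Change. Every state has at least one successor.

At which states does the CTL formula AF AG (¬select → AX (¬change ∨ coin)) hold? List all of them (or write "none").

States satisfying AG (¬select → AX (¬change ∨ coin)): {Select}.
States satisfying AF AG (¬select → AX (¬change ∨ coin)): {Select}.

{Select}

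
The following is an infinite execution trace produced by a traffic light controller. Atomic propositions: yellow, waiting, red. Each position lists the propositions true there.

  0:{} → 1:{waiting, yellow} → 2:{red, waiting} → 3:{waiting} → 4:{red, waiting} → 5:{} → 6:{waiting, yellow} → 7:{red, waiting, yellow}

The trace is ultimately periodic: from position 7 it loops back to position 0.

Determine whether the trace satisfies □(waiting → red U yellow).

Violated

waiting → red U yellow must hold at every position from 0 onward. It fails at position 2, so □(waiting → red U yellow) is false.
Positions where waiting holds: 1, 2, 3, 4, 6, 7.
Check red U yellow at each: 1→ok, 2→fails, 3→fails, 4→fails, 6→ok, 7→ok.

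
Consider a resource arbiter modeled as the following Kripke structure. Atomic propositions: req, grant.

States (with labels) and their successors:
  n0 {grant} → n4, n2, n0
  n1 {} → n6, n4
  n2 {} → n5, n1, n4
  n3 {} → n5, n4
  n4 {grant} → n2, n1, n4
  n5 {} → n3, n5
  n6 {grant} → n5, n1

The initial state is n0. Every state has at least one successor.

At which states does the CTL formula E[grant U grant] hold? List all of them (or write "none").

{n0, n4, n6}

States satisfying grant: {n0, n4, n6}.
States satisfying E[grant U grant]: {n0, n4, n6}.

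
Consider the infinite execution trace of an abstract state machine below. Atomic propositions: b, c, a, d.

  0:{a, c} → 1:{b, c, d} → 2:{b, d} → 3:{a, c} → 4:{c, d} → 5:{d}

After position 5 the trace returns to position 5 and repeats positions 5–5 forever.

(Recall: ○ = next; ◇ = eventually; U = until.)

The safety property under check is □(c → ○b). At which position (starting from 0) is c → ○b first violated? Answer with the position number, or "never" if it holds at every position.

Check c → ○b at each position in order: 0 ✓, 1 ✓, 2 ✓.
At position 3 the labels are {a, c} and the next position 4 has {c, d}, so c → ○b is false there. This is the first violation.

3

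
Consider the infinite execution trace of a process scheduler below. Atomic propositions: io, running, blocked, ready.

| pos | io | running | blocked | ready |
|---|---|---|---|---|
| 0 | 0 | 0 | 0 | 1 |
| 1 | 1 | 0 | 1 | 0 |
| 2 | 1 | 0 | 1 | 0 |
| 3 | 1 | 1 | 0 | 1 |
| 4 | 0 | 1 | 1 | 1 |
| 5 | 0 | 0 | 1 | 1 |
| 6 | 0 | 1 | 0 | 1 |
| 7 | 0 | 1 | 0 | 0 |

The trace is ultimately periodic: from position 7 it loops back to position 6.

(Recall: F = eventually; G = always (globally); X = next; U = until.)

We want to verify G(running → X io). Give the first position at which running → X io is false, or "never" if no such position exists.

3

Check running → X io at each position in order: 0 ✓, 1 ✓, 2 ✓.
At position 3 the labels are {io, ready, running} and the next position 4 has {blocked, ready, running}, so running → X io is false there. This is the first violation.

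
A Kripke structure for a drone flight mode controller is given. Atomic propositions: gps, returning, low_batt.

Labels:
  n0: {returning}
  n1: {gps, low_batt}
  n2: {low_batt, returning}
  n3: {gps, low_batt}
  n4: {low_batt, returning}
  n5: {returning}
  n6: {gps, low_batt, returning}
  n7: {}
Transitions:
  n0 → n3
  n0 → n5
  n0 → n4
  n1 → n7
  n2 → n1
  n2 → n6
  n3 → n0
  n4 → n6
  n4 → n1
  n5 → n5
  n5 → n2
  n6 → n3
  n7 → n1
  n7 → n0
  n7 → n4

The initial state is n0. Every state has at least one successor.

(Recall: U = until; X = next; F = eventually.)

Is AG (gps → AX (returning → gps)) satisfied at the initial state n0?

States satisfying gps → AX (returning → gps): {n0, n1, n2, n4, n5, n6, n7}.
States satisfying AG (gps → AX (returning → gps)): ∅.
n3 is reachable from n0 and violates gps → AX (returning → gps), so AG fails at n0.
n0 ∉ Sat(AG (gps → AX (returning → gps))).

Does not hold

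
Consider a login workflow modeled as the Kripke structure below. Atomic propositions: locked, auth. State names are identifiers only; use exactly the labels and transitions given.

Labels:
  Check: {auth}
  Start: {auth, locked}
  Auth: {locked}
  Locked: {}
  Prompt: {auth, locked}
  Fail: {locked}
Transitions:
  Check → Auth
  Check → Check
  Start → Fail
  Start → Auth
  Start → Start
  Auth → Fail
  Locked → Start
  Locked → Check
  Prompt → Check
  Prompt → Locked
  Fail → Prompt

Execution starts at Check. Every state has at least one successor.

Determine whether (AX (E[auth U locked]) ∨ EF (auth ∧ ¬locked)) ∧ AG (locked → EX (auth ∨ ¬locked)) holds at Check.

Violated

States satisfying E[auth U locked]: {Check, Start, Auth, Prompt, Fail}.
States satisfying AX (E[auth U locked]): {Check, Start, Auth, Locked, Fail}.
States satisfying auth ∧ ¬locked: {Check}.
States satisfying EF (auth ∧ ¬locked): {Check, Start, Auth, Locked, Prompt, Fail}.
States satisfying AX (E[auth U locked]) ∨ EF (auth ∧ ¬locked): {Check, Start, Auth, Locked, Prompt, Fail}.
States satisfying locked → EX (auth ∨ ¬locked): {Check, Start, Locked, Prompt, Fail}.
States satisfying AG (locked → EX (auth ∨ ¬locked)): ∅.
States satisfying (AX (E[auth U locked]) ∨ EF (auth ∧ ¬locked)) ∧ AG (locked → EX (auth ∨ ¬locked)): ∅.
Check ∉ Sat((AX (E[auth U locked]) ∨ EF (auth ∧ ¬locked)) ∧ AG (locked → EX (auth ∨ ¬locked))).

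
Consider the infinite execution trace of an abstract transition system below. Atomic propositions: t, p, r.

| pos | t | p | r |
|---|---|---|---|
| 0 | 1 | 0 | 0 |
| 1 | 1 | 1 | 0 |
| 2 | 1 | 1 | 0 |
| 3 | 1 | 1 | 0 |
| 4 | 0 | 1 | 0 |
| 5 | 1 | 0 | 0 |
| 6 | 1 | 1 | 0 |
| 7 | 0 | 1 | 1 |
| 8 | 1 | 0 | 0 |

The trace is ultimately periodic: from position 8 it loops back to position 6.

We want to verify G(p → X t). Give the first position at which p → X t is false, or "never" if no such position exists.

3

Check p → X t at each position in order: 0 ✓, 1 ✓, 2 ✓.
At position 3 the labels are {p, t} and the next position 4 has {p}, so p → X t is false there. This is the first violation.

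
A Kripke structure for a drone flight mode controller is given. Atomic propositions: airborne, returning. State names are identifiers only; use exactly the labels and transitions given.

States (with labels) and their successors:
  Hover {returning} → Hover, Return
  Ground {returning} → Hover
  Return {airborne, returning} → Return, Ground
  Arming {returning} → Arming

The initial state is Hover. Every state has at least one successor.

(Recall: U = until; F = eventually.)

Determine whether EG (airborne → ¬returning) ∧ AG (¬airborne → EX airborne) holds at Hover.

States satisfying airborne → ¬returning: {Hover, Ground, Arming}.
States satisfying EG (airborne → ¬returning): {Hover, Ground, Arming}.
States satisfying ¬airborne → EX airborne: {Hover, Return}.
States satisfying AG (¬airborne → EX airborne): ∅.
States satisfying EG (airborne → ¬returning) ∧ AG (¬airborne → EX airborne): ∅.
Hover ∉ Sat(EG (airborne → ¬returning) ∧ AG (¬airborne → EX airborne)).

Violated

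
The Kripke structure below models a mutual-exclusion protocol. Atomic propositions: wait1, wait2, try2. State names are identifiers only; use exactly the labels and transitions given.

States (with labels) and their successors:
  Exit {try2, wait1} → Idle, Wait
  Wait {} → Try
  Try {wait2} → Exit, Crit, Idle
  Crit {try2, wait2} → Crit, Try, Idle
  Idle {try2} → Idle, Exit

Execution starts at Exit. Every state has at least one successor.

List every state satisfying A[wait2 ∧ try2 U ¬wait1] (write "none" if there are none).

States satisfying wait2 ∧ try2: {Crit}.
States satisfying ¬wait1: {Wait, Try, Crit, Idle}.
States satisfying A[wait2 ∧ try2 U ¬wait1]: {Wait, Try, Crit, Idle}.

{Wait, Try, Crit, Idle}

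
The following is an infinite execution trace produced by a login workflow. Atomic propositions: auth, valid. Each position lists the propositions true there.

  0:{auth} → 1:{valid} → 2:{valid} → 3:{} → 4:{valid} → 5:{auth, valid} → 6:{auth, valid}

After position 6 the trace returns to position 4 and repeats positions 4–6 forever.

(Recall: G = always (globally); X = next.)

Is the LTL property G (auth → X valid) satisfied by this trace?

auth → X valid holds at every position 0..6, and those are all positions ever visited, so G (auth → X valid) holds.
Positions where auth holds: 0, 5, 6.
Check X valid at each: 0→ok, 5→ok, 6→ok.

Satisfied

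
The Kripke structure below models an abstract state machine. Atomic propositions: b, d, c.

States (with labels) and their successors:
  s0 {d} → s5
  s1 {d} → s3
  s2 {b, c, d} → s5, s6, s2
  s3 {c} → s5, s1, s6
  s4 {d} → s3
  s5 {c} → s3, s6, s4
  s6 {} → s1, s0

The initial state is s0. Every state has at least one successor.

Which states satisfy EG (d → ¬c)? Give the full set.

{s0, s1, s3, s4, s5, s6}

States satisfying d → ¬c: {s0, s1, s3, s4, s5, s6}.
States satisfying EG (d → ¬c): {s0, s1, s3, s4, s5, s6}.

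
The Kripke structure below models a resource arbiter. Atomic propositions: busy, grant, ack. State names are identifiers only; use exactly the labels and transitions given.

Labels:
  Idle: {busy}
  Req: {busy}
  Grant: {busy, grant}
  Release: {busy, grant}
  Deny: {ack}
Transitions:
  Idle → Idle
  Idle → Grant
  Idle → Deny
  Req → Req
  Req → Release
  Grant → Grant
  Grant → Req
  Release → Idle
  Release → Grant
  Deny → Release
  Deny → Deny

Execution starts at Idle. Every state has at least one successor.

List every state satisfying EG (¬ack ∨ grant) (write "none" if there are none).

{Idle, Req, Grant, Release}

States satisfying ¬ack ∨ grant: {Idle, Req, Grant, Release}.
States satisfying EG (¬ack ∨ grant): {Idle, Req, Grant, Release}.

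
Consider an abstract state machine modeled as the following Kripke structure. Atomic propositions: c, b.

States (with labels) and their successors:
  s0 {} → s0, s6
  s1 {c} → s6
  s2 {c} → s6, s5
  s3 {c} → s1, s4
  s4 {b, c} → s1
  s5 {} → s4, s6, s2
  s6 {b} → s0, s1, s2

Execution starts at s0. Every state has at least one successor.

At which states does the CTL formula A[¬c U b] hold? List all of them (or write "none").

{s4, s6}

States satisfying ¬c: {s0, s5, s6}.
States satisfying b: {s4, s6}.
States satisfying A[¬c U b]: {s4, s6}.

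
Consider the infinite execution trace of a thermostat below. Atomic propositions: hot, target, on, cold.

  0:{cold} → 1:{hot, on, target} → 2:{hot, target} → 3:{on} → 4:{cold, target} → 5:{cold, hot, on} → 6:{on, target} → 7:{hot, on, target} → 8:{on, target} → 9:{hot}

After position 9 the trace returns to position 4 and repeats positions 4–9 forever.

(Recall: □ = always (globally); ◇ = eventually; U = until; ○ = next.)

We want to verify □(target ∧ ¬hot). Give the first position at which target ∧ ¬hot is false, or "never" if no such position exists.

At position 0 the labels are {cold}, so target ∧ ¬hot is false there. This is the first violation.

0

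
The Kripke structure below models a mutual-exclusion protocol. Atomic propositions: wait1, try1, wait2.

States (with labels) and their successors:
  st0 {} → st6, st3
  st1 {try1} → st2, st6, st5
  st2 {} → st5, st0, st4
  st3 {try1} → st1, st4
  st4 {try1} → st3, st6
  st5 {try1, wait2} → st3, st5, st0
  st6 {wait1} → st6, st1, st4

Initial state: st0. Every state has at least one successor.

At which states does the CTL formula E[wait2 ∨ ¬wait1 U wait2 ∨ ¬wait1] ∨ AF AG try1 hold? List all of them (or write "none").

States satisfying wait2 ∨ ¬wait1: {st0, st1, st2, st3, st4, st5}.
States satisfying E[wait2 ∨ ¬wait1 U wait2 ∨ ¬wait1]: {st0, st1, st2, st3, st4, st5}.
States satisfying AG try1: ∅.
States satisfying AF AG try1: ∅.
States satisfying E[wait2 ∨ ¬wait1 U wait2 ∨ ¬wait1] ∨ AF AG try1: {st0, st1, st2, st3, st4, st5}.

{st0, st1, st2, st3, st4, st5}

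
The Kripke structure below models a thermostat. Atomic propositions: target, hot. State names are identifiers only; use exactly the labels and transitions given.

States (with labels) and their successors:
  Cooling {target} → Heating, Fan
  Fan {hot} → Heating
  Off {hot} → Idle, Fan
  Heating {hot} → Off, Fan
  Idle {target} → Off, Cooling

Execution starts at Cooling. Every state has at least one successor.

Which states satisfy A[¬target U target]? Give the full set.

States satisfying ¬target: {Fan, Off, Heating}.
States satisfying target: {Cooling, Idle}.
States satisfying A[¬target U target]: {Cooling, Idle}.

{Cooling, Idle}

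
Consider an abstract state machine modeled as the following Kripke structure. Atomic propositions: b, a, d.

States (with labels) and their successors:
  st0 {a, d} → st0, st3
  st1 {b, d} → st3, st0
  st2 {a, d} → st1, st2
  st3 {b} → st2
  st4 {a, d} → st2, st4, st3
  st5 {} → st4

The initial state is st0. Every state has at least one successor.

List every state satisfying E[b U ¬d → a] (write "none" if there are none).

{st0, st1, st2, st3, st4}

States satisfying b: {st1, st3}.
States satisfying ¬d → a: {st0, st1, st2, st4}.
States satisfying E[b U ¬d → a]: {st0, st1, st2, st3, st4}.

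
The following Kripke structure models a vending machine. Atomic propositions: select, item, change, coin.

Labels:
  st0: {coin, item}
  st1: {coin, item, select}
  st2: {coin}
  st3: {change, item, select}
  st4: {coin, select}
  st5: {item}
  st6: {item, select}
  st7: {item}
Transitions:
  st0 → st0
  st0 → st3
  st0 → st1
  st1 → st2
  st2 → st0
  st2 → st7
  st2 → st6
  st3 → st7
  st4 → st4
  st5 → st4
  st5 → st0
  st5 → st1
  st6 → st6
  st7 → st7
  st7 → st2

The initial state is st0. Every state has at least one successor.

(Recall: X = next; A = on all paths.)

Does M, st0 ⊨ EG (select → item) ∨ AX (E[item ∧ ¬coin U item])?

States satisfying select → item: {st0, st1, st2, st3, st5, st6, st7}.
States satisfying EG (select → item): {st0, st1, st2, st3, st5, st6, st7}.
States satisfying E[item ∧ ¬coin U item]: {st0, st1, st3, st5, st6, st7}.
States satisfying AX (E[item ∧ ¬coin U item]): {st0, st2, st3, st6}.
States satisfying EG (select → item) ∨ AX (E[item ∧ ¬coin U item]): {st0, st1, st2, st3, st5, st6, st7}.
st0 ∈ Sat(EG (select → item) ∨ AX (E[item ∧ ¬coin U item])).

Satisfied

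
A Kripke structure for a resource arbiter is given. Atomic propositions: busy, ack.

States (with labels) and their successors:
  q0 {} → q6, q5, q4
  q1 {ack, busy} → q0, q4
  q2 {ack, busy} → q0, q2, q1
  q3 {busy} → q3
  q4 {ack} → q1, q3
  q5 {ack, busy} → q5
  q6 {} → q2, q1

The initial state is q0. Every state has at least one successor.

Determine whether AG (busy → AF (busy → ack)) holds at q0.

States satisfying busy → AF (busy → ack): {q0, q1, q2, q4, q5, q6}.
States satisfying AG (busy → AF (busy → ack)): {q5}.
q3 is reachable from q0 and violates busy → AF (busy → ack), so AG fails at q0.
q0 ∉ Sat(AG (busy → AF (busy → ack))).

No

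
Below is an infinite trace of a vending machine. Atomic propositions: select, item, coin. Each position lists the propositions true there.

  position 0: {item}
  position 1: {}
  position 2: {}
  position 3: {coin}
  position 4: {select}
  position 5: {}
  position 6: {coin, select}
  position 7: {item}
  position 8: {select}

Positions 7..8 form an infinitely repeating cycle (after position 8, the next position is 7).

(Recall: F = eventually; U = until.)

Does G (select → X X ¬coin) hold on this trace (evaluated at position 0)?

Does not hold

select → X X ¬coin must hold at every position from 0 onward. It fails at position 4, so G (select → X X ¬coin) is false.
Positions where select holds: 4, 6, 8.
Check X X ¬coin at each: 4→fails, 6→ok, 8→ok.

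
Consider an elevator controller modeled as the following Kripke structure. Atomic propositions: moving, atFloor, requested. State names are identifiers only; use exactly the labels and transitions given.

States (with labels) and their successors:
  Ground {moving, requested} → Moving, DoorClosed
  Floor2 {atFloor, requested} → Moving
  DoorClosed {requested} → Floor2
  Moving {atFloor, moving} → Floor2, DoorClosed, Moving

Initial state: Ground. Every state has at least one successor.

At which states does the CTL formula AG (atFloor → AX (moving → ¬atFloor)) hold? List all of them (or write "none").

none

States satisfying atFloor → AX (moving → ¬atFloor): {Ground, DoorClosed}.
States satisfying AG (atFloor → AX (moving → ¬atFloor)): ∅.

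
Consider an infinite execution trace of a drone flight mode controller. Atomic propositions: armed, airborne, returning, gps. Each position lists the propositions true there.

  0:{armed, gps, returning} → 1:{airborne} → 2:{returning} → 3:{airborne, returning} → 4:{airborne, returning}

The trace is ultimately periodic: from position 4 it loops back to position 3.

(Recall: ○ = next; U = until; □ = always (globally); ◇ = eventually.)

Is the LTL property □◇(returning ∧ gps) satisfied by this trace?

◇(returning ∧ gps) must hold at every position from 0 onward. It fails at position 1, so □◇(returning ∧ gps) is false.

Does not hold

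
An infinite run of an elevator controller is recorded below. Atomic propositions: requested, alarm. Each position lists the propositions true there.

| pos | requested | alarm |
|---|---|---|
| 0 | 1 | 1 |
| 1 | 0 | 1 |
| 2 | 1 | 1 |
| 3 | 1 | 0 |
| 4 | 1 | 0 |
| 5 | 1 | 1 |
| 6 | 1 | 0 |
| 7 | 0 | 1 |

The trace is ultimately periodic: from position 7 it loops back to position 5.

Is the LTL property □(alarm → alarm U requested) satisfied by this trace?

Satisfied

alarm → alarm U requested holds at every position 0..7, and those are all positions ever visited, so □(alarm → alarm U requested) holds.
Positions where alarm holds: 0, 1, 2, 5, 7.
Check alarm U requested at each: 0→ok, 1→ok, 2→ok, 5→ok, 7→ok.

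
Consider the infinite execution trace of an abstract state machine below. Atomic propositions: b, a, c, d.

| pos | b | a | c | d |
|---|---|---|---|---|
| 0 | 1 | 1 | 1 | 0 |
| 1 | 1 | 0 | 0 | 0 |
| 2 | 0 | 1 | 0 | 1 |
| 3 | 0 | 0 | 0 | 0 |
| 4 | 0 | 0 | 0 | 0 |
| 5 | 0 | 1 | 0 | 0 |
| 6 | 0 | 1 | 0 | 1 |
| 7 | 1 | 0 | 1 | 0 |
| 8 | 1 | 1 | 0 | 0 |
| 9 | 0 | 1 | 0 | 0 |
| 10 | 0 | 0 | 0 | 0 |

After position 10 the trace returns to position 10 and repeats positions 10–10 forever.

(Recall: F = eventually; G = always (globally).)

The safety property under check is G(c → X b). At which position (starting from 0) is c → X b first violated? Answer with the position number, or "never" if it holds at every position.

c → X b holds at every position 0..10, and those are all the positions the trace ever visits, so the invariant G(c → X b) is never violated.

never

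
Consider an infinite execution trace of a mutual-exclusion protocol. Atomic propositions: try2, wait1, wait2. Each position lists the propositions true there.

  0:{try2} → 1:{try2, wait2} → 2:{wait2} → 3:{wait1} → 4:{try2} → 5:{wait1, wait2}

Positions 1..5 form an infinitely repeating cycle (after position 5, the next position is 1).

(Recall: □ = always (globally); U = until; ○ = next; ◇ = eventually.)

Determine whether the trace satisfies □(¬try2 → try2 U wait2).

¬try2 → try2 U wait2 must hold at every position from 0 onward. It fails at position 3, so □(¬try2 → try2 U wait2) is false.
Positions where ¬try2 holds: 2, 3, 5.
Check try2 U wait2 at each: 2→ok, 3→fails, 5→ok.

Violated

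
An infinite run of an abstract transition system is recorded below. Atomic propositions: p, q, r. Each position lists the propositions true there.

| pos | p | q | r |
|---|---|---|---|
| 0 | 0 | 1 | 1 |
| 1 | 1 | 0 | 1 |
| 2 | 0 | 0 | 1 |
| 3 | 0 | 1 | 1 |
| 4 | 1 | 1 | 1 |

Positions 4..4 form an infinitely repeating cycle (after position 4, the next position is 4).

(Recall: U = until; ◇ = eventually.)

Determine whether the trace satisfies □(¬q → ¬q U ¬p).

Holds

¬q → ¬q U ¬p holds at every position 0..4, and those are all positions ever visited, so □(¬q → ¬q U ¬p) holds.
Positions where ¬q holds: 1, 2.
Check ¬q U ¬p at each: 1→ok, 2→ok.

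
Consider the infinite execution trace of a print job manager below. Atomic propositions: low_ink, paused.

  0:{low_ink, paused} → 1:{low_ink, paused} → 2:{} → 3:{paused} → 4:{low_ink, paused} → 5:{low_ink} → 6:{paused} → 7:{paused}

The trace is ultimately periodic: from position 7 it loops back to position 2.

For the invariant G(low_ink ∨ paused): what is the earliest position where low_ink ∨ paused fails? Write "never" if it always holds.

Check low_ink ∨ paused at each position in order: 0 ✓, 1 ✓.
At position 2 the labels are {}, so low_ink ∨ paused is false there. This is the first violation.

2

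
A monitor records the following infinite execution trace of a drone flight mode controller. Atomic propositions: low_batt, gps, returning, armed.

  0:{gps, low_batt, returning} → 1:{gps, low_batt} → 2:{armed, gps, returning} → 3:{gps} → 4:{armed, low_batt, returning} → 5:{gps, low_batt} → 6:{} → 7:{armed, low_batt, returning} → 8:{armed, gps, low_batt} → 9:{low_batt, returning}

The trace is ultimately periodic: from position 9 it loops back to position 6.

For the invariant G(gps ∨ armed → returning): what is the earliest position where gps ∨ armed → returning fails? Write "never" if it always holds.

1

Check gps ∨ armed → returning at each position in order: 0 ✓.
At position 1 the labels are {gps, low_batt}, so gps ∨ armed → returning is false there. This is the first violation.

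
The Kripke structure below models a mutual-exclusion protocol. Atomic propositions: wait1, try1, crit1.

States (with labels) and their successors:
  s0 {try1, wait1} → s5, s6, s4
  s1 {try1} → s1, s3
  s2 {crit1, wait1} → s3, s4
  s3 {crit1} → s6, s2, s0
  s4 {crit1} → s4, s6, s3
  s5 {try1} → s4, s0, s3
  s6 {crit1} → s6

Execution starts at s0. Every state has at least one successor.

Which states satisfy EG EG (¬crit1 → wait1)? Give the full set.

{s0, s2, s3, s4, s6}

States satisfying EG (¬crit1 → wait1): {s0, s2, s3, s4, s6}.
States satisfying EG EG (¬crit1 → wait1): {s0, s2, s3, s4, s6}.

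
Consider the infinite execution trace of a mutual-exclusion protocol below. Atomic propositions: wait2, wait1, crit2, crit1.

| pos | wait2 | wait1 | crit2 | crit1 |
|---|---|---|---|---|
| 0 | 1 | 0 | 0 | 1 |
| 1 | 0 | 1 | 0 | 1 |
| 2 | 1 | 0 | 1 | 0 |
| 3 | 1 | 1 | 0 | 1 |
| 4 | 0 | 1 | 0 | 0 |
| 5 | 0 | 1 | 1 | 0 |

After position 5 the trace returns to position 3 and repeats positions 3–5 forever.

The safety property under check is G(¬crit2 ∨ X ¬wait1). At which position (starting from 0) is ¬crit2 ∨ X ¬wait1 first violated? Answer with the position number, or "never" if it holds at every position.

Check ¬crit2 ∨ X ¬wait1 at each position in order: 0 ✓, 1 ✓.
At position 2 the labels are {crit2, wait2} and the next position 3 has {crit1, wait1, wait2}, so ¬crit2 ∨ X ¬wait1 is false there. This is the first violation.

2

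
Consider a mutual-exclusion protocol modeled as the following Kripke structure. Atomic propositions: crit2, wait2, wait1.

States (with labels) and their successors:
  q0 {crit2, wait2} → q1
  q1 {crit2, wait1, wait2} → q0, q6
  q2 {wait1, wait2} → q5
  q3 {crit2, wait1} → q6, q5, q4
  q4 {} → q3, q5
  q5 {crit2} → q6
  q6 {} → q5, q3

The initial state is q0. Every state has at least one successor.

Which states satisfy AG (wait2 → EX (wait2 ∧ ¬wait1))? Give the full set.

{q3, q4, q5, q6}

States satisfying wait2 → EX (wait2 ∧ ¬wait1): {q1, q3, q4, q5, q6}.
States satisfying AG (wait2 → EX (wait2 ∧ ¬wait1)): {q3, q4, q5, q6}.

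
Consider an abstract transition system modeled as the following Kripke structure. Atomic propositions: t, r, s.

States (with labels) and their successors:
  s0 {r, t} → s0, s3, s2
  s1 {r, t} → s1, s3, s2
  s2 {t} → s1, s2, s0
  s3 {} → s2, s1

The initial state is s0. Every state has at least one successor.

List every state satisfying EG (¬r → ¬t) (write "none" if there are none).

{s0, s1, s3}

States satisfying ¬r → ¬t: {s0, s1, s3}.
States satisfying EG (¬r → ¬t): {s0, s1, s3}.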